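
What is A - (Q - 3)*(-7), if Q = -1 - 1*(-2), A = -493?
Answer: -507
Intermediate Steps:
Q = 1 (Q = -1 + 2 = 1)
A - (Q - 3)*(-7) = -493 - (1 - 3)*(-7) = -493 - (-2)*(-7) = -493 - 1*14 = -493 - 14 = -507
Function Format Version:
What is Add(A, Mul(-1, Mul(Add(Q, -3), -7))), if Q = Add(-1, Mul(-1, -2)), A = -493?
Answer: -507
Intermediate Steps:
Q = 1 (Q = Add(-1, 2) = 1)
Add(A, Mul(-1, Mul(Add(Q, -3), -7))) = Add(-493, Mul(-1, Mul(Add(1, -3), -7))) = Add(-493, Mul(-1, Mul(-2, -7))) = Add(-493, Mul(-1, 14)) = Add(-493, -14) = -507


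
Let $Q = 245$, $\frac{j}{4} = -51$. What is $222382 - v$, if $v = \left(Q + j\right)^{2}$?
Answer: $220701$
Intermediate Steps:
$j = -204$ ($j = 4 \left(-51\right) = -204$)
$v = 1681$ ($v = \left(245 - 204\right)^{2} = 41^{2} = 1681$)
$222382 - v = 222382 - 1681 = 220701$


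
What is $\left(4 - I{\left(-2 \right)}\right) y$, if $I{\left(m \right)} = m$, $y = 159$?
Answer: $954$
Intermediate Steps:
$\left(4 - I{\left(-2 \right)}\right) y = \left(4 - -2\right) 159 = \left(4 + 2\right) 159 = 6 \cdot 159 = 954$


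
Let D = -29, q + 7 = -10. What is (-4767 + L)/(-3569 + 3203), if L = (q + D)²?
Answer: 2651/366 ≈ 7.2432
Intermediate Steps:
q = -17 (q = -7 - 10 = -17)
L = 2116 (L = (-17 - 29)² = (-46)² = 2116)
(-4767 + L)/(-3569 + 3203) = (-4767 + 2116)/(-3569 + 3203) = -2651/(-366) = -2651*(-1/366) = 2651/366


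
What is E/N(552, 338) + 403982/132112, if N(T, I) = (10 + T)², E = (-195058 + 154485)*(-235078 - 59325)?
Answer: 197272589955717/5215847816 ≈ 37822.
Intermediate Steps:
E = 11944812919 (E = -40573*(-294403) = 11944812919)
E/N(552, 338) + 403982/132112 = 11944812919/((10 + 552)²) + 403982/132112 = 11944812919/(562²) + 403982*(1/132112) = 11944812919/315844 + 201991/66056 = 197272589955717/5215847816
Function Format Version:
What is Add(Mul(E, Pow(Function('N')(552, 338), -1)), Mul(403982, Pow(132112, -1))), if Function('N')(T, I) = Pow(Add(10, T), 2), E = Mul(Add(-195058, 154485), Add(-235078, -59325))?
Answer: Rational(197272589955717, 5215847816) ≈ 37822.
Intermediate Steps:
E = 11944812919 (E = Mul(-40573, -294403) = 11944812919)
Add(Mul(E, Pow(Function('N')(552, 338), -1)), Mul(403982, Pow(132112, -1))) = Add(Mul(11944812919, Pow(Pow(Add(10, 552), 2), -1)), Mul(403982, Pow(132112, -1))) = Add(Mul(11944812919, Pow(Pow(562, 2), -1)), Mul(403982, Rational(1, 132112))) = Add(Mul(11944812919, Pow(315844, -1)), Rational(201991, 66056)) = Add(Mul(11944812919, Rational(1, 315844)), Rational(201991, 66056)) = Add(Rational(11944812919, 315844), Rational(201991, 66056)) = Rational(197272589955717, 5215847816)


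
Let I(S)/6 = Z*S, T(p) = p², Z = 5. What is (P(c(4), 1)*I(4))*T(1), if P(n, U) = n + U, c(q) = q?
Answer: 600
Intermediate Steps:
P(n, U) = U + n
I(S) = 30*S (I(S) = 6*(5*S) = 30*S)
(P(c(4), 1)*I(4))*T(1) = ((1 + 4)*(30*4))*1² = (5*120)*1 = 600*1 = 600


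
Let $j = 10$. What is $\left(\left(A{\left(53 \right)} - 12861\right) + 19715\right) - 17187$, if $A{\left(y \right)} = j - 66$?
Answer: $-10389$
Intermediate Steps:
$A{\left(y \right)} = -56$ ($A{\left(y \right)} = 10 - 66 = -56$)
$\left(\left(A{\left(53 \right)} - 12861\right) + 19715\right) - 17187 = \left(\left(-56 - 12861\right) + 19715\right) - 17187 = \left(-12917 + 19715\right) - 17187 = 6798 - 17187 = -10389$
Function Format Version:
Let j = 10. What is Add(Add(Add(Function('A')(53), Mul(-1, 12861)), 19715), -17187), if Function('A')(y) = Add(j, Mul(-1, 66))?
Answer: -10389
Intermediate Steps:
Function('A')(y) = -56 (Function('A')(y) = Add(10, Mul(-1, 66)) = Add(10, -66) = -56)
Add(Add(Add(Function('A')(53), Mul(-1, 12861)), 19715), -17187) = Add(Add(Add(-56, Mul(-1, 12861)), 19715), -17187) = Add(Add(Add(-56, -12861), 19715), -17187) = Add(Add(-12917, 19715), -17187) = Add(6798, -17187) = -10389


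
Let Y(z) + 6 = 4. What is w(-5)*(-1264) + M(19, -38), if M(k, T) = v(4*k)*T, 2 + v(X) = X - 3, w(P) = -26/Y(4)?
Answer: -19130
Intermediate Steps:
Y(z) = -2 (Y(z) = -6 + 4 = -2)
w(P) = 13 (w(P) = -26/(-2) = -26*(-1/2) = 13)
v(X) = -5 + X (v(X) = -2 + (X - 3) = -2 + (-3 + X) = -5 + X)
M(k, T) = T*(-5 + 4*k) (M(k, T) = (-5 + 4*k)*T = T*(-5 + 4*k))
w(-5)*(-1264) + M(19, -38) = 13*(-1264) - 38*(-5 + 4*19) = -16432 - 38*(-5 + 76) = -16432 - 38*71 = -16432 - 2698 = -19130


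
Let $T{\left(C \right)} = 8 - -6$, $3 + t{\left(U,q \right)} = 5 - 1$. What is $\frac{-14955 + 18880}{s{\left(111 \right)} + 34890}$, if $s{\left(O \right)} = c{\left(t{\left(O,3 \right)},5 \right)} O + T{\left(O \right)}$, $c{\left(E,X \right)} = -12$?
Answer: $\frac{3925}{33572} \approx 0.11691$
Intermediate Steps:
$t{\left(U,q \right)} = 1$ ($t{\left(U,q \right)} = -3 + \left(5 - 1\right) = -3 + 4 = 1$)
$T{\left(C \right)} = 14$ ($T{\left(C \right)} = 8 + 6 = 14$)
$s{\left(O \right)} = 14 - 12 O$ ($s{\left(O \right)} = - 12 O + 14 = 14 - 12 O$)
$\frac{-14955 + 18880}{s{\left(111 \right)} + 34890} = \frac{-14955 + 18880}{\left(14 - 1332\right) + 34890} = \frac{3925}{\left(14 - 1332\right) + 34890} = \frac{3925}{-1318 + 34890} = \frac{3925}{33572}$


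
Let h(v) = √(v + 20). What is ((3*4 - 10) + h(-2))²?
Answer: 22 + 12*√2 ≈ 38.971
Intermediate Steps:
h(v) = √(20 + v)
((3*4 - 10) + h(-2))² = ((3*4 - 10) + √(20 - 2))² = ((12 - 10) + √18)² = (2 + 3*√2)²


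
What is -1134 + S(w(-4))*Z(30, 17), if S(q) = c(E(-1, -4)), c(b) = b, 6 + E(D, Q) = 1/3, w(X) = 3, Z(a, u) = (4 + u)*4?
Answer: -1610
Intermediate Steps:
Z(a, u) = 16 + 4*u
E(D, Q) = -17/3 (E(D, Q) = -6 + 1/3 = -6 + 1*(⅓) = -6 + ⅓ = -17/3)
S(q) = -17/3
-1134 + S(w(-4))*Z(30, 17) = -1134 - 17*(16 + 4*17)/3 = -1134 - 17*(16 + 68)/3 = -1134 - 17/3*84 = -1134 - 476 = -1610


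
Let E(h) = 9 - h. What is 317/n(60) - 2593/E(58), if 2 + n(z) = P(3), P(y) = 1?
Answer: -12940/49 ≈ -264.08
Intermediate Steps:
n(z) = -1 (n(z) = -2 + 1 = -1)
317/n(60) - 2593/E(58) = 317/(-1) - 2593/(9 - 1*58) = 317*(-1) - 2593/(9 - 58) = -317 - 2593/(-49) = -317 - 2593*(-1/49) = -317 + 2593/49 = -12940/49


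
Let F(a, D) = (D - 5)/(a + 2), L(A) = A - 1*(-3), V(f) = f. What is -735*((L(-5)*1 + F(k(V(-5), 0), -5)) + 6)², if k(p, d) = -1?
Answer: -26460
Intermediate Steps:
L(A) = 3 + A (L(A) = A + 3 = 3 + A)
F(a, D) = (-5 + D)/(2 + a)
-735*((L(-5)*1 + F(k(V(-5), 0), -5)) + 6)² = -735*(((3 - 5)*1 + (-5 - 5)/(2 - 1)) + 6)² = -735*((-2*1 - 10/1) + 6)² = -735*((-2 + 1*(-10)) + 6)² = -735*((-2 - 10) + 6)² = -735*(-12 + 6)² = -735*(-6)² = -735*36 = -26460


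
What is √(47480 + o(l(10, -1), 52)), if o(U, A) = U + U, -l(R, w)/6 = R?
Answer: 16*√185 ≈ 217.62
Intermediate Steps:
l(R, w) = -6*R
o(U, A) = 2*U
√(47480 + o(l(10, -1), 52)) = √(47480 + 2*(-6*10)) = √(47480 + 2*(-60)) = √(47480 - 120) = √47360 = 16*√185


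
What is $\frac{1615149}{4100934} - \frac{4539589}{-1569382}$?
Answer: $\frac{1762611720337}{536327666899} \approx 3.2864$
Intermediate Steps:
$\frac{1615149}{4100934} - \frac{4539589}{-1569382} = 1615149 \cdot \frac{1}{4100934} - - \frac{4539589}{1569382} = \frac{538383}{1366978} + \frac{4539589}{1569382} = \frac{1762611720337}{536327666899}$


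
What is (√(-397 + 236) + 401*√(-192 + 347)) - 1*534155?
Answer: -534155 + 401*√155 + I*√161 ≈ -5.2916e+5 + 12.689*I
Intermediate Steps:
(√(-397 + 236) + 401*√(-192 + 347)) - 1*534155 = (√(-161) + 401*√155) - 534155 = (I*√161 + 401*√155) - 534155 = (401*√155 + I*√161) - 534155 = -534155 + 401*√155 + I*√161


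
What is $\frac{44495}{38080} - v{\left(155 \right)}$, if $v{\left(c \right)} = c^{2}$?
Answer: $- \frac{182965501}{7616} \approx -24024.0$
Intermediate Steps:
$\frac{44495}{38080} - v{\left(155 \right)} = \frac{44495}{38080} - 155^{2} = 44495 \cdot \frac{1}{38080} - 24025 = \frac{8899}{7616} - 24025 = - \frac{182965501}{7616}$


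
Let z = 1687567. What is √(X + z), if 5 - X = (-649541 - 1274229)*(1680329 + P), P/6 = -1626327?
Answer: 19*I*√43045723958 ≈ 3.942e+6*I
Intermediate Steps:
P = -9757962 (P = 6*(-1626327) = -9757962)
X = -15539508036405 (X = 5 - (-649541 - 1274229)*(1680329 - 9757962) = 5 - (-1923770)*(-8077633) = 5 - 1*15539508036410 = 5 - 15539508036410 = -15539508036405)
√(X + z) = √(-15539508036405 + 1687567) = √(-15539506348838) = 19*I*√43045723958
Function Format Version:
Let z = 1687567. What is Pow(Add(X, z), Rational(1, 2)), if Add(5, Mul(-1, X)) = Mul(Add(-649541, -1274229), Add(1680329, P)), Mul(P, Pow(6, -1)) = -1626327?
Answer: Mul(19, I, Pow(43045723958, Rational(1, 2))) ≈ Mul(3.9420e+6, I)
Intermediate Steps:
P = -9757962 (P = Mul(6, -1626327) = -9757962)
X = -15539508036405 (X = Add(5, Mul(-1, Mul(Add(-649541, -1274229), Add(1680329, -9757962)))) = Add(5, Mul(-1, Mul(-1923770, -8077633))) = Add(5, Mul(-1, 15539508036410)) = Add(5, -15539508036410) = -15539508036405)
Pow(Add(X, z), Rational(1, 2)) = Pow(Add(-15539508036405, 1687567), Rational(1, 2)) = Pow(-15539506348838, Rational(1, 2)) = Mul(19, I, Pow(43045723958, Rational(1, 2)))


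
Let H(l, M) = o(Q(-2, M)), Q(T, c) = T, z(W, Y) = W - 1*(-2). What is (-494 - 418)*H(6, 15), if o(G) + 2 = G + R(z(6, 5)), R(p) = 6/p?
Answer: 2964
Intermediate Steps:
z(W, Y) = 2 + W (z(W, Y) = W + 2 = 2 + W)
o(G) = -5/4 + G (o(G) = -2 + (G + 6/(2 + 6)) = -2 + (G + 6/8) = -2 + (G + 6*(1/8)) = -2 + (G + 3/4) = -2 + (3/4 + G) = -5/4 + G)
H(l, M) = -13/4 (H(l, M) = -5/4 - 2 = -13/4)
(-494 - 418)*H(6, 15) = (-494 - 418)*(-13/4) = -912*(-13/4) = 2964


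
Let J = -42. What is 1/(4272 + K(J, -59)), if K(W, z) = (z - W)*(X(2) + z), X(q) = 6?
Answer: 1/5173 ≈ 0.00019331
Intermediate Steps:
K(W, z) = (6 + z)*(z - W) (K(W, z) = (z - W)*(6 + z) = (6 + z)*(z - W))
1/(4272 + K(J, -59)) = 1/(4272 + ((-59)**2 - 6*(-42) + 6*(-59) - 1*(-42)*(-59))) = 1/(4272 + (3481 + 252 - 354 - 2478)) = 1/(4272 + 901) = 1/5173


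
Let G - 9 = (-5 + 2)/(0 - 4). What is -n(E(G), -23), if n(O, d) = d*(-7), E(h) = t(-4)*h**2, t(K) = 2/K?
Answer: -161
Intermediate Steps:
G = 39/4 (G = 9 + (-5 + 2)/(0 - 4) = 9 - 3/(-4) = 9 - 3*(-1/4) = 9 + 3/4 = 39/4 ≈ 9.7500)
E(h) = -h**2/2 (E(h) = (2/(-4))*h**2 = (2*(-1/4))*h**2 = -h**2/2)
n(O, d) = -7*d
-n(E(G), -23) = -(-7)*(-23) = -1*161 = -161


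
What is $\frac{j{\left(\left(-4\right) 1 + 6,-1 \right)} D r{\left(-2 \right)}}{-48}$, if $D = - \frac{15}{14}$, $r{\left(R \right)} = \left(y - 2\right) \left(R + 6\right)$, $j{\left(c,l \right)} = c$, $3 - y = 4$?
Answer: $- \frac{15}{28} \approx -0.53571$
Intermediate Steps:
$y = -1$ ($y = 3 - 4 = -1$)
$r{\left(R \right)} = -18 - 3 R$ ($r{\left(R \right)} = \left(-1 - 2\right) \left(R + 6\right) = - 3 \left(6 + R\right) = -18 - 3 R$)
$D = - \frac{15}{14}$ ($D = \left(-15\right) \frac{1}{14} = - \frac{15}{14} \approx -1.0714$)
$\frac{j{\left(\left(-4\right) 1 + 6,-1 \right)} D r{\left(-2 \right)}}{-48} = \frac{\left(\left(-4\right) 1 + 6\right) \left(- \frac{15}{14}\right) \left(-18 - -6\right)}{-48} = \left(-4 + 6\right) \left(- \frac{15}{14}\right) \left(-18 + 6\right) \left(- \frac{1}{48}\right) = 2 \left(- \frac{15}{14}\right) \left(-12\right) \left(- \frac{1}{48}\right) = \left(- \frac{15}{7}\right) \left(-12\right) \left(- \frac{1}{48}\right) = \frac{180}{7} \left(- \frac{1}{48}\right) = - \frac{15}{28}$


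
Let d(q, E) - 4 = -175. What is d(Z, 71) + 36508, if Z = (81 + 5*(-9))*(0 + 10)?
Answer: 36337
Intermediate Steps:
Z = 360 (Z = (81 - 45)*10 = 36*10 = 360)
d(q, E) = -171 (d(q, E) = 4 - 175 = -171)
d(Z, 71) + 36508 = -171 + 36508 = 36337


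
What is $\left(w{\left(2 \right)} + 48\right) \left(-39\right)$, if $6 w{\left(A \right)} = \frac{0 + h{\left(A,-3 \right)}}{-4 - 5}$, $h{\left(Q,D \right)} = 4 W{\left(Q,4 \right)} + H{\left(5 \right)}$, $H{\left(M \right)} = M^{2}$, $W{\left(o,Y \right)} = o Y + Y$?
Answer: $- \frac{32747}{18} \approx -1819.3$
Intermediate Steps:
$W{\left(o,Y \right)} = Y + Y o$ ($W{\left(o,Y \right)} = Y o + Y = Y + Y o$)
$h{\left(Q,D \right)} = 41 + 16 Q$ ($h{\left(Q,D \right)} = 4 \cdot 4 \left(1 + Q\right) + 5^{2} = 4 \left(4 + 4 Q\right) + 25 = \left(16 + 16 Q\right) + 25 = 41 + 16 Q$)
$w{\left(A \right)} = - \frac{41}{54} - \frac{8 A}{27}$ ($w{\left(A \right)} = \frac{\left(0 + \left(41 + 16 A\right)\right) \frac{1}{-4 - 5}}{6} = \frac{\left(41 + 16 A\right) \frac{1}{-9}}{6} = \frac{\left(41 + 16 A\right) \left(- \frac{1}{9}\right)}{6} = \frac{- \frac{41}{9} - \frac{16 A}{9}}{6} = - \frac{41}{54} - \frac{8 A}{27}$)
$\left(w{\left(2 \right)} + 48\right) \left(-39\right) = \left(\left(- \frac{41}{54} - \frac{16}{27}\right) + 48\right) \left(-39\right) = \left(- \frac{73}{54} + 48\right) \left(-39\right) = \frac{2519}{54} \left(-39\right) = - \frac{32747}{18}$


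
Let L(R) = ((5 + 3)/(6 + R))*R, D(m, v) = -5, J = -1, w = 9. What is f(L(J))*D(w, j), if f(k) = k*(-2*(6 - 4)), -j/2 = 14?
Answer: -32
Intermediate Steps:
j = -28 (j = -2*14 = -28)
L(R) = 8*R/(6 + R) (L(R) = (8/(6 + R))*R = 8*R/(6 + R))
f(k) = -4*k (f(k) = k*(-2*2) = k*(-4) = -4*k)
f(L(J))*D(w, j) = -32*(-1)/(6 - 1)*(-5) = -32*(-1)/5*(-5) = -4*(-8/5)*(-5) = (32/5)*(-5) = -32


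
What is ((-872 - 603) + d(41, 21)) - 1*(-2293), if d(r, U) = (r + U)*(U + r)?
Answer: 4662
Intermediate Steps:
d(r, U) = (U + r)² (d(r, U) = (U + r)*(U + r) = (U + r)²)
((-872 - 603) + d(41, 21)) - 1*(-2293) = ((-872 - 603) + (21 + 41)²) - 1*(-2293) = (-1475 + 62²) + 2293 = (-1475 + 3844) + 2293 = 2369 + 2293 = 4662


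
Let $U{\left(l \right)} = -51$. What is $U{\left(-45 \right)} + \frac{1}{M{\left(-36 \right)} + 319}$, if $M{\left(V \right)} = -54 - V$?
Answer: $- \frac{15350}{301} \approx -50.997$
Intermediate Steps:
$U{\left(-45 \right)} + \frac{1}{M{\left(-36 \right)} + 319} = -51 + \frac{1}{\left(-54 - -36\right) + 319} = -51 + \frac{1}{\left(-54 + 36\right) + 319} = -51 + \frac{1}{-18 + 319} = -51 + \frac{1}{301} = - \frac{15350}{301}$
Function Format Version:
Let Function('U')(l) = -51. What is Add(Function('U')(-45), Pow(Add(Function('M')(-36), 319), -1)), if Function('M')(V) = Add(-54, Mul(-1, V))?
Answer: Rational(-15350, 301) ≈ -50.997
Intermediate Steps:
Add(Function('U')(-45), Pow(Add(Function('M')(-36), 319), -1)) = Add(-51, Pow(Add(Add(-54, Mul(-1, -36)), 319), -1)) = Add(-51, Pow(Add(Add(-54, 36), 319), -1)) = Add(-51, Pow(Add(-18, 319), -1)) = Add(-51, Pow(301, -1)) = Add(-51, Rational(1, 301)) = Rational(-15350, 301)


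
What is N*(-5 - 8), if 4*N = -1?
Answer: 13/4 ≈ 3.2500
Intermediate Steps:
N = -1/4 (N = (1/4)*(-1) = -1/4 ≈ -0.25000)
N*(-5 - 8) = -(-5 - 8)/4 = -1/4*(-13) = 13/4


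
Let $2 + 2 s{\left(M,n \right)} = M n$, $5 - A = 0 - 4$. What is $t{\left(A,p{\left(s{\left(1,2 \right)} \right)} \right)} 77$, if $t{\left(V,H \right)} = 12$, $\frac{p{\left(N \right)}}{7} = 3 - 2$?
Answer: $924$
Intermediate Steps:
$A = 9$ ($A = 5 - \left(0 - 4\right) = 5 - -4 = 5 + 4 = 9$)
$s{\left(M,n \right)} = -1 + \frac{M n}{2}$
$p{\left(N \right)} = 7$ ($p{\left(N \right)} = 7 \left(3 - 2\right) = 7 \cdot 1 = 7$)
$t{\left(A,p{\left(s{\left(1,2 \right)} \right)} \right)} 77 = 12 \cdot 77 = 924$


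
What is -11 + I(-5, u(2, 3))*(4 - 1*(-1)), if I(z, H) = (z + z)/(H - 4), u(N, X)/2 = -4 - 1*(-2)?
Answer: -19/4 ≈ -4.7500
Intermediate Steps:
u(N, X) = -4 (u(N, X) = 2*(-4 - 1*(-2)) = 2*(-4 + 2) = 2*(-2) = -4)
I(z, H) = 2*z/(-4 + H) (I(z, H) = (2*z)/(-4 + H) = 2*z/(-4 + H))
-11 + I(-5, u(2, 3))*(4 - 1*(-1)) = -11 + (2*(-5)/(-4 - 4))*(4 - 1*(-1)) = -11 + (2*(-5)/(-8))*(4 + 1) = -11 + (2*(-5)*(-⅛))*5 = -11 + (5/4)*5 = -11 + 25/4 = -19/4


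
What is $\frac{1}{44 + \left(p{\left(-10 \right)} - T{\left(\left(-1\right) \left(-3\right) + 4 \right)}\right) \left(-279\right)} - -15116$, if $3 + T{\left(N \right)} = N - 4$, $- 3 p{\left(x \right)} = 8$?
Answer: $\frac{11911409}{788} \approx 15116.0$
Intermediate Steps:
$p{\left(x \right)} = - \frac{8}{3}$ ($p{\left(x \right)} = \left(- \frac{1}{3}\right) 8 = - \frac{8}{3}$)
$T{\left(N \right)} = -7 + N$ ($T{\left(N \right)} = -3 + \left(N - 4\right) = -3 + \left(-4 + N\right) = -7 + N$)
$\frac{1}{44 + \left(p{\left(-10 \right)} - T{\left(\left(-1\right) \left(-3\right) + 4 \right)}\right) \left(-279\right)} - -15116 = \frac{1}{44 + \left(- \frac{8}{3} - \left(-7 + \left(\left(-1\right) \left(-3\right) + 4\right)\right)\right) \left(-279\right)} - -15116 = \frac{1}{44 + \left(- \frac{8}{3} - \left(-7 + \left(3 + 4\right)\right)\right) \left(-279\right)} + 15116 = \frac{1}{44 + \left(- \frac{8}{3} - \left(-7 + 7\right)\right) \left(-279\right)} + 15116 = \frac{1}{44 + \left(- \frac{8}{3} - 0\right) \left(-279\right)} + 15116 = \frac{1}{44 + \left(- \frac{8}{3} + 0\right) \left(-279\right)} + 15116 = \frac{1}{44 - -744} + 15116 = \frac{1}{44 + 744} + 15116 = \frac{1}{788} + 15116 = \frac{11911409}{788}$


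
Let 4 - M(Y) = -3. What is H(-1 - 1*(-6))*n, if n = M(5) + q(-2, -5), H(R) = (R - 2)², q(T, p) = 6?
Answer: 117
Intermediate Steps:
M(Y) = 7 (M(Y) = 4 - 1*(-3) = 4 + 3 = 7)
H(R) = (-2 + R)²
n = 13 (n = 7 + 6 = 13)
H(-1 - 1*(-6))*n = (-2 + (-1 - 1*(-6)))²*13 = (-2 + (-1 + 6))²*13 = (-2 + 5)²*13 = 3²*13 = 9*13 = 117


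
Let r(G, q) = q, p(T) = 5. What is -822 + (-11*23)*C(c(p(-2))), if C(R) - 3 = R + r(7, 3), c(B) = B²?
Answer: -8665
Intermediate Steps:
C(R) = 6 + R (C(R) = 3 + (R + 3) = 3 + (3 + R) = 6 + R)
-822 + (-11*23)*C(c(p(-2))) = -822 + (-11*23)*(6 + 5²) = -822 - 253*(6 + 25) = -822 - 253*31 = -822 - 7843 = -8665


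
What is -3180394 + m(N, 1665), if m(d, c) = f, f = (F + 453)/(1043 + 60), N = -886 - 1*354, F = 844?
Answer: -3507973285/1103 ≈ -3.1804e+6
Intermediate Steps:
N = -1240 (N = -886 - 354 = -1240)
f = 1297/1103 (f = (844 + 453)/(1043 + 60) = 1297/1103 ≈ 1.1759)
m(d, c) = 1297/1103
-3180394 + m(N, 1665) = -3180394 + 1297/1103 = -3507973285/1103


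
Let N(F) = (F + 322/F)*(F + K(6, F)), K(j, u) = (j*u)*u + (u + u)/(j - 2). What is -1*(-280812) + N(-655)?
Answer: -3372817755/2 ≈ -1.6864e+9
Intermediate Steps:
K(j, u) = j*u² + 2*u/(-2 + j) (K(j, u) = j*u² + (2*u)/(-2 + j) = j*u² + 2*u/(-2 + j))
N(F) = (F + 322/F)*(F + F*(2 + 24*F)/4) (N(F) = (F + 322/F)*(F + F*(2 + F*6² - 2*6*F)/(-2 + 6)) = (F + 322/F)*(F + F*(2 + F*36 - 12*F)/4) = (F + 322/F)*(F + F*(¼)*(2 + 36*F - 12*F)) = (F + 322/F)*(F + F*(¼)*(2 + 24*F)) = (F + 322/F)*(F + F*(2 + 24*F)/4))
-1*(-280812) + N(-655) = -1*(-280812) + (483 + 6*(-655)³ + 1932*(-655) + (3/2)*(-655)²) = 280812 + (483 + 6*(-281011375) - 1265460 + (3/2)*429025) = 280812 + (483 - 1686068250 - 1265460 + 1287075/2) = 280812 - 3373379379/2 = -3372817755/2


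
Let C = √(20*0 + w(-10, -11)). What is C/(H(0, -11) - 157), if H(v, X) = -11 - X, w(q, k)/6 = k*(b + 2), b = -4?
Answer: -2*√33/157 ≈ -0.073179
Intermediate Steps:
w(q, k) = -12*k (w(q, k) = 6*(k*(-4 + 2)) = 6*(k*(-2)) = 6*(-2*k) = -12*k)
C = 2*√33 (C = √(20*0 - 12*(-11)) = √(0 + 132) = √132 = 2*√33 ≈ 11.489)
C/(H(0, -11) - 157) = (2*√33)/((-11 - 1*(-11)) - 157) = (2*√33)/((-11 + 11) - 157) = (2*√33)/(0 - 157) = (2*√33)/(-157) = -2*√33/157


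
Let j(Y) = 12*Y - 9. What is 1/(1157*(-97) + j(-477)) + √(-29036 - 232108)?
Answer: -1/117962 + 18*I*√806 ≈ -8.4773e-6 + 511.02*I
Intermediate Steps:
j(Y) = -9 + 12*Y
1/(1157*(-97) + j(-477)) + √(-29036 - 232108) = 1/(1157*(-97) + (-9 + 12*(-477))) + √(-29036 - 232108) = 1/(-112229 + (-9 - 5724)) + √(-261144) = 1/(-112229 - 5733) + 18*I*√806 = 1/(-117962) + 18*I*√806 = -1/117962 + 18*I*√806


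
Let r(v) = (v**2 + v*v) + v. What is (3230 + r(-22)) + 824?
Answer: 5000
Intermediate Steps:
r(v) = v + 2*v**2 (r(v) = (v**2 + v**2) + v = 2*v**2 + v = v + 2*v**2)
(3230 + r(-22)) + 824 = (3230 - 22*(1 + 2*(-22))) + 824 = (3230 - 22*(1 - 44)) + 824 = (3230 - 22*(-43)) + 824 = (3230 + 946) + 824 = 4176 + 824 = 5000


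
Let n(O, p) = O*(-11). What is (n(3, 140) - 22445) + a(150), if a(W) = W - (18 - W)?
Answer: -22196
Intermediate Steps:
n(O, p) = -11*O
a(W) = -18 + 2*W (a(W) = W + (-18 + W) = -18 + 2*W)
(n(3, 140) - 22445) + a(150) = (-11*3 - 22445) + (-18 + 2*150) = (-33 - 22445) + (-18 + 300) = -22478 + 282 = -22196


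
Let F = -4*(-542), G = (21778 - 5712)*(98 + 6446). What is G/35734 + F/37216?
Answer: 244550954661/83117284 ≈ 2942.2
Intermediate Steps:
G = 105135904 (G = 16066*6544 = 105135904)
F = 2168
G/35734 + F/37216 = 105135904/35734 + 2168/37216 = 105135904*(1/35734) + 2168*(1/37216) = 52567952/17867 + 271/4652 = 244550954661/83117284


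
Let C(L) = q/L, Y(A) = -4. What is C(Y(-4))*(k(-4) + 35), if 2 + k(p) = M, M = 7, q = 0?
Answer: 0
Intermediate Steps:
k(p) = 5 (k(p) = -2 + 7 = 5)
C(L) = 0 (C(L) = 0/L = 0)
C(Y(-4))*(k(-4) + 35) = 0*(5 + 35) = 0*40 = 0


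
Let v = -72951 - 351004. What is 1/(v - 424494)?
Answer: -1/848449 ≈ -1.1786e-6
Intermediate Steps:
v = -423955
1/(v - 424494) = 1/(-423955 - 424494) = 1/(-848449) = -1/848449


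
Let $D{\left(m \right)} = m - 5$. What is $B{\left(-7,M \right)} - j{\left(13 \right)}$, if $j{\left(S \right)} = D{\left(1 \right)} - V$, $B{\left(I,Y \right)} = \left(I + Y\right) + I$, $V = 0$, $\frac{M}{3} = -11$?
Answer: $-43$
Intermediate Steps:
$M = -33$ ($M = 3 \left(-11\right) = -33$)
$D{\left(m \right)} = -5 + m$
$B{\left(I,Y \right)} = Y + 2 I$
$j{\left(S \right)} = -4$ ($j{\left(S \right)} = \left(-5 + 1\right) - 0 = -4 + 0 = -4$)
$B{\left(-7,M \right)} - j{\left(13 \right)} = \left(-33 + 2 \left(-7\right)\right) - -4 = \left(-33 - 14\right) + 4 = -47 + 4 = -43$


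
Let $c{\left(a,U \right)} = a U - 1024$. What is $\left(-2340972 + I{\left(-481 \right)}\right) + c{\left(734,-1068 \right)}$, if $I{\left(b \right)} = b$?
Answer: $-3126389$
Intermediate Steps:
$c{\left(a,U \right)} = -1024 + U a$ ($c{\left(a,U \right)} = U a - 1024 = -1024 + U a$)
$\left(-2340972 + I{\left(-481 \right)}\right) + c{\left(734,-1068 \right)} = \left(-2340972 - 481\right) - 784936 = -2341453 - 784936 = -3126389$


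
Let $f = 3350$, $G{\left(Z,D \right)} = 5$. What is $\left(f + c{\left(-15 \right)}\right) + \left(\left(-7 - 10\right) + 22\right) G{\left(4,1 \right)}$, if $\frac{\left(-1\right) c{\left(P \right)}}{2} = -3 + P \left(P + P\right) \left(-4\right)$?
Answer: $6981$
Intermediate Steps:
$c{\left(P \right)} = 6 + 16 P^{2}$ ($c{\left(P \right)} = - 2 \left(-3 + P \left(P + P\right) \left(-4\right)\right) = - 2 \left(-3 + P 2 P \left(-4\right)\right) = - 2 \left(-3 + P \left(- 8 P\right)\right) = - 2 \left(-3 - 8 P^{2}\right) = 6 + 16 P^{2}$)
$\left(f + c{\left(-15 \right)}\right) + \left(\left(-7 - 10\right) + 22\right) G{\left(4,1 \right)} = \left(3350 + \left(6 + 16 \left(-15\right)^{2}\right)\right) + \left(\left(-7 - 10\right) + 22\right) 5 = \left(3350 + \left(6 + 16 \cdot 225\right)\right) + \left(-17 + 22\right) 5 = \left(3350 + \left(6 + 3600\right)\right) + 5 \cdot 5 = \left(3350 + 3606\right) + 25 = 6956 + 25 = 6981$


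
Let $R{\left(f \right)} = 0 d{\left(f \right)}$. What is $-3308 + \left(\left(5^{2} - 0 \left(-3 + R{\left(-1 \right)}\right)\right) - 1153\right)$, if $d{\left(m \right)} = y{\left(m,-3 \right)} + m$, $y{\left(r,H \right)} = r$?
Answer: $-4436$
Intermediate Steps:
$d{\left(m \right)} = 2 m$ ($d{\left(m \right)} = m + m = 2 m$)
$R{\left(f \right)} = 0$ ($R{\left(f \right)} = 0 \cdot 2 f = 0$)
$-3308 + \left(\left(5^{2} - 0 \left(-3 + R{\left(-1 \right)}\right)\right) - 1153\right) = -3308 + \left(\left(5^{2} - 0 \left(-3 + 0\right)\right) - 1153\right) = -3308 + \left(\left(25 - 0 \left(-3\right)\right) - 1153\right) = -3308 + \left(\left(25 - 0\right) - 1153\right) = -3308 + \left(\left(25 + 0\right) - 1153\right) = -3308 + \left(25 - 1153\right) = -3308 - 1128 = -4436$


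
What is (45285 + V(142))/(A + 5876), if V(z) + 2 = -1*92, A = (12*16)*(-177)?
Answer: -45191/28108 ≈ -1.6078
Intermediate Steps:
A = -33984 (A = 192*(-177) = -33984)
V(z) = -94 (V(z) = -2 - 1*92 = -2 - 92 = -94)
(45285 + V(142))/(A + 5876) = (45285 - 94)/(-33984 + 5876) = 45191/(-28108) = 45191*(-1/28108) = -45191/28108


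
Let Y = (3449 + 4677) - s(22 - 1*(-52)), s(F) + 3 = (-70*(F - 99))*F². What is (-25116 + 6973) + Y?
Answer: -9593014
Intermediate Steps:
s(F) = -3 + F²*(6930 - 70*F) (s(F) = -3 + (-70*(F - 99))*F² = -3 + (-70*(-99 + F))*F² = -3 + (6930 - 70*F)*F² = -3 + F²*(6930 - 70*F))
Y = -9574871 (Y = (3449 + 4677) - (-3 - 70*(22 - 1*(-52))³ + 6930*(22 - 1*(-52))²) = 8126 - (-3 - 70*(22 + 52)³ + 6930*(22 + 52)²) = 8126 - (-3 - 70*74³ + 6930*74²) = 8126 - (-3 - 70*405224 + 6930*5476) = 8126 - (-3 - 28365680 + 37948680) = 8126 - 1*9582997 = 8126 - 9582997 = -9574871)
(-25116 + 6973) + Y = (-25116 + 6973) - 9574871 = -18143 - 9574871 = -9593014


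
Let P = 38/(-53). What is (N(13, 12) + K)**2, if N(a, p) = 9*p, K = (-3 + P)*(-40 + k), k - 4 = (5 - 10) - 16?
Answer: 287404209/2809 ≈ 1.0232e+5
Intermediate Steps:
P = -38/53 (P = 38*(-1/53) = -38/53 ≈ -0.71698)
k = -17 (k = 4 + ((5 - 10) - 16) = 4 + (-5 - 16) = 4 - 21 = -17)
K = 11229/53 (K = (-3 - 38/53)*(-40 - 17) = -197/53*(-57) = 11229/53 ≈ 211.87)
(N(13, 12) + K)**2 = (9*12 + 11229/53)**2 = (108 + 11229/53)**2 = (16953/53)**2 = 287404209/2809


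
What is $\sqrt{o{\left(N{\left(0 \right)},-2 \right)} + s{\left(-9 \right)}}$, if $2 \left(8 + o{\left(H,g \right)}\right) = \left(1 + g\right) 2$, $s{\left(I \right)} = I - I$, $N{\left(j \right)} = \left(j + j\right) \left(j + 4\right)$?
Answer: $3 i \approx 3.0 i$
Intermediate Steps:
$N{\left(j \right)} = 2 j \left(4 + j\right)$
$s{\left(I \right)} = 0$
$o{\left(H,g \right)} = -7 + g$ ($o{\left(H,g \right)} = -8 + \frac{\left(1 + g\right) 2}{2} = -8 + \frac{2 + 2 g}{2} = -8 + \left(1 + g\right) = -7 + g$)
$\sqrt{o{\left(N{\left(0 \right)},-2 \right)} + s{\left(-9 \right)}} = \sqrt{\left(-7 - 2\right) + 0} = \sqrt{-9 + 0} = \sqrt{-9} = 3 i$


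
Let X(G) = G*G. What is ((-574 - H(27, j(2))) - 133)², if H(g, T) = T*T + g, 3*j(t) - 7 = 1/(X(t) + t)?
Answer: 57439312225/104976 ≈ 5.4717e+5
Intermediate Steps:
X(G) = G²
j(t) = 7/3 + 1/(3*(t + t²)) (j(t) = 7/3 + 1/(3*(t² + t)) = 7/3 + 1/(3*(t + t²)))
H(g, T) = g + T² (H(g, T) = T² + g = g + T²)
((-574 - H(27, j(2))) - 133)² = ((-574 - (27 + ((⅓)*(1 + 7*2 + 7*2²)/(2*(1 + 2)))²)) - 133)² = ((-574 - (27 + ((⅓)*(½)*(1 + 14 + 7*4)/3)²)) - 133)² = ((-574 - (27 + ((⅓)*(½)*(⅓)*(1 + 14 + 28))²)) - 133)² = ((-574 - (27 + ((⅓)*(½)*(⅓)*43)²)) - 133)² = ((-574 - (27 + (43/18)²)) - 133)² = ((-574 - (27 + 1849/324)) - 133)² = ((-574 - 1*10597/324) - 133)² = ((-574 - 10597/324) - 133)² = (-196573/324 - 133)² = (-239665/324)² = 57439312225/104976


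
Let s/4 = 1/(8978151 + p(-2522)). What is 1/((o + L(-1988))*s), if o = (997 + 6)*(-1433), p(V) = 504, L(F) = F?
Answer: -8978655/5757148 ≈ -1.5596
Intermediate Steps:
o = -1437299 (o = 1003*(-1433) = -1437299)
s = 4/8978655 (s = 4/(8978151 + 504) = 4/8978655 ≈ 4.4550e-7)
1/((o + L(-1988))*s) = 1/((-1437299 - 1988)*(4/8978655)) = (8978655/4)/(-1439287) = -1/1439287*8978655/4 = -8978655/5757148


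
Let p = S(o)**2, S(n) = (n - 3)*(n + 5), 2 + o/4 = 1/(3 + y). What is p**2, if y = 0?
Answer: 442050625/6561 ≈ 67376.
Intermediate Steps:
o = -20/3 (o = -8 + 4/(3 + 0) = -8 + 4/3 = -20/3 ≈ -6.6667)
S(n) = (-3 + n)*(5 + n)
p = 21025/81 (p = (-15 + (-20/3)**2 + 2*(-20/3))**2 = (-15 + 400/9 - 40/3)**2 = (145/9)**2 = 21025/81 ≈ 259.57)
p**2 = (21025/81)**2 = 442050625/6561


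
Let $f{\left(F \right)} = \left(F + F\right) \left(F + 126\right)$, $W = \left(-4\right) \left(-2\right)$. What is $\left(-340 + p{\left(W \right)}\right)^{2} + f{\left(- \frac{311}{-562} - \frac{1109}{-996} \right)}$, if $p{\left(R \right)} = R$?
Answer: $\frac{4333623377157793}{39165287688} \approx 1.1065 \cdot 10^{5}$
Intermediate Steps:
$W = 8$
$f{\left(F \right)} = 2 F \left(126 + F\right)$
$\left(-340 + p{\left(W \right)}\right)^{2} + f{\left(- \frac{311}{-562} - \frac{1109}{-996} \right)} = \left(-340 + 8\right)^{2} + 2 \left(- \frac{311}{-562} - \frac{1109}{-996}\right) \left(126 - \left(- \frac{1109}{996} - \frac{311}{562}\right)\right) = \left(-332\right)^{2} + 2 \left(\left(-311\right) \left(- \frac{1}{562}\right) - - \frac{1109}{996}\right) \left(126 - - \frac{466507}{279876}\right) = 110224 + 2 \left(\frac{311}{562} + \frac{1109}{996}\right) \left(126 + \left(\frac{311}{562} + \frac{1109}{996}\right)\right) = 110224 + 2 \cdot \frac{466507}{279876} \left(126 + \frac{466507}{279876}\right) = 110224 + 2 \cdot \frac{466507}{279876} \cdot \frac{35730883}{279876} = 110224 + \frac{16668707035681}{39165287688} = \frac{4333623377157793}{39165287688}$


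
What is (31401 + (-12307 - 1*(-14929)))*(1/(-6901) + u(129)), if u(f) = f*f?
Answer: 3907185669420/6901 ≈ 5.6618e+8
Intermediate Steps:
u(f) = f²
(31401 + (-12307 - 1*(-14929)))*(1/(-6901) + u(129)) = (31401 + (-12307 - 1*(-14929)))*(1/(-6901) + 129²) = (31401 + (-12307 + 14929))*(-1/6901 + 16641) = (31401 + 2622)*(114839540/6901) = 34023*(114839540/6901) = 3907185669420/6901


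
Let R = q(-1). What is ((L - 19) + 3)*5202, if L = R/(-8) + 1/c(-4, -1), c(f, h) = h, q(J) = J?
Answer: -351135/4 ≈ -87784.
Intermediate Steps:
R = -1
L = -7/8 (L = -1/(-8) + 1/(-1) = -1*(-⅛) + 1*(-1) = ⅛ - 1 = -7/8 ≈ -0.87500)
((L - 19) + 3)*5202 = ((-7/8 - 19) + 3)*5202 = (-159/8 + 3)*5202 = -135/8*5202 = -351135/4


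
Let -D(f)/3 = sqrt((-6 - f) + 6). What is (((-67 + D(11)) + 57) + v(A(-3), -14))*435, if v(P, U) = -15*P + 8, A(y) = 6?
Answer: -40020 - 1305*I*sqrt(11) ≈ -40020.0 - 4328.2*I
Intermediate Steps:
v(P, U) = 8 - 15*P
D(f) = -3*sqrt(-f) (D(f) = -3*sqrt((-6 - f) + 6) = -3*sqrt(-f))
(((-67 + D(11)) + 57) + v(A(-3), -14))*435 = (((-67 - 3*I*sqrt(11)) + 57) + (8 - 15*6))*435 = (((-67 - 3*I*sqrt(11)) + 57) + (8 - 90))*435 = (((-67 - 3*I*sqrt(11)) + 57) - 82)*435 = ((-10 - 3*I*sqrt(11)) - 82)*435 = (-92 - 3*I*sqrt(11))*435 = -40020 - 1305*I*sqrt(11)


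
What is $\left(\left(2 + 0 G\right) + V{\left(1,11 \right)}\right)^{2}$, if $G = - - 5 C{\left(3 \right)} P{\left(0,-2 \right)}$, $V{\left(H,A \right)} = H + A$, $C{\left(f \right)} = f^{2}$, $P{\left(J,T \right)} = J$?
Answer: $196$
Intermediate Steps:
$V{\left(H,A \right)} = A + H$
$G = 0$ ($G = - - 5 \cdot 3^{2} \cdot 0 = - \left(-5\right) 9 \cdot 0 = - \left(-45\right) 0 = \left(-1\right) 0 = 0$)
$\left(\left(2 + 0 G\right) + V{\left(1,11 \right)}\right)^{2} = \left(\left(2 + 0 \cdot 0\right) + \left(11 + 1\right)\right)^{2} = \left(\left(2 + 0\right) + 12\right)^{2} = \left(2 + 12\right)^{2} = 14^{2} = 196$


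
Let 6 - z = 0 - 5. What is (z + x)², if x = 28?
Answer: 1521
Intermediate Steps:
z = 11 (z = 6 - (0 - 5) = 6 - 1*(-5) = 6 + 5 = 11)
(z + x)² = (11 + 28)² = 39² = 1521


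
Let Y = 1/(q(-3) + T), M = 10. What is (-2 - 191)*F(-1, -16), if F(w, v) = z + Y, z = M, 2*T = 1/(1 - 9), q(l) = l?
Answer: -91482/49 ≈ -1867.0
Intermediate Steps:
T = -1/16 (T = 1/(2*(1 - 9)) = (1/2)/(-8) = (1/2)*(-1/8) = -1/16 ≈ -0.062500)
z = 10
Y = -16/49 (Y = 1/(-3 - 1/16) = 1/(-49/16) = -16/49 ≈ -0.32653)
F(w, v) = 474/49 (F(w, v) = 10 - 16/49 = 474/49)
(-2 - 191)*F(-1, -16) = (-2 - 191)*(474/49) = -193*474/49 = -91482/49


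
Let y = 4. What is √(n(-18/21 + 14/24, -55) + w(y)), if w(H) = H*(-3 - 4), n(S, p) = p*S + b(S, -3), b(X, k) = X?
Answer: I*√2590/14 ≈ 3.6351*I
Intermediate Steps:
n(S, p) = S + S*p (n(S, p) = p*S + S = S*p + S = S + S*p)
w(H) = -7*H (w(H) = H*(-7) = -7*H)
√(n(-18/21 + 14/24, -55) + w(y)) = √((-18/21 + 14/24)*(1 - 55) - 7*4) = √((-18*1/21 + 14*(1/24))*(-54) - 28) = √((-6/7 + 7/12)*(-54) - 28) = √(-23/84*(-54) - 28) = √(207/14 - 28) = √(-185/14) = I*√2590/14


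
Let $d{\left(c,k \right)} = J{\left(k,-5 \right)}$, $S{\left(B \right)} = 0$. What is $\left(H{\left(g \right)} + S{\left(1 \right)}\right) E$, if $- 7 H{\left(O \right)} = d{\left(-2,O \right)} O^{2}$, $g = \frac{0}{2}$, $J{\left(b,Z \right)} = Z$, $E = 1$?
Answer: $0$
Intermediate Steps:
$d{\left(c,k \right)} = -5$
$g = 0$ ($g = 0 \cdot \frac{1}{2} = 0$)
$H{\left(O \right)} = \frac{5 O^{2}}{7}$ ($H{\left(O \right)} = - \frac{\left(-5\right) O^{2}}{7} = \frac{5 O^{2}}{7}$)
$\left(H{\left(g \right)} + S{\left(1 \right)}\right) E = \left(\frac{5 \cdot 0^{2}}{7} + 0\right) 1 = \left(\frac{5}{7} \cdot 0 + 0\right) 1 = \left(0 + 0\right) 1 = 0 \cdot 1 = 0$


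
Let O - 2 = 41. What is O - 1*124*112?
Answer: -13845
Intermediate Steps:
O = 43 (O = 2 + 41 = 43)
O - 1*124*112 = 43 - 1*124*112 = 43 - 124*112 = 43 - 13888 = -13845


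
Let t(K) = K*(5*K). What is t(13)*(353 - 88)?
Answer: 223925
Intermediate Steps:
t(K) = 5*K²
t(13)*(353 - 88) = (5*13²)*(353 - 88) = (5*169)*265 = 845*265 = 223925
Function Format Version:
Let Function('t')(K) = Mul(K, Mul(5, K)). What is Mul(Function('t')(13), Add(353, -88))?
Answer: 223925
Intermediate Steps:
Function('t')(K) = Mul(5, Pow(K, 2))
Mul(Function('t')(13), Add(353, -88)) = Mul(Mul(5, Pow(13, 2)), Add(353, -88)) = Mul(Mul(5, 169), 265) = Mul(845, 265) = 223925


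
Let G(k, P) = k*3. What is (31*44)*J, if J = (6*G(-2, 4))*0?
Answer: 0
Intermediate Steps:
G(k, P) = 3*k
J = 0 (J = (6*(3*(-2)))*0 = (6*(-6))*0 = -36*0 = 0)
(31*44)*J = (31*44)*0 = 1364*0 = 0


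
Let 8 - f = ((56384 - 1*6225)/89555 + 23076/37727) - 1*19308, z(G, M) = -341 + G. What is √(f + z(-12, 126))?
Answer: √216453408552002223498770/3378641485 ≈ 137.70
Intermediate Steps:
f = 65257880004487/3378641485 (f = 8 - (((56384 - 1*6225)/89555 + 23076/37727) - 1*19308) = 8 - (((56384 - 6225)*(1/89555) + 23076*(1/37727)) - 19308) = 8 - ((50159*(1/89555) + 23076/37727) - 19308) = 8 - ((50159/89555 + 23076/37727) - 19308) = 8 - (3958919773/3378641485 - 19308) = 8 - 1*(-65230850872607/3378641485) = 8 + 65230850872607/3378641485 = 65257880004487/3378641485 ≈ 19315.)
√(f + z(-12, 126)) = √(65257880004487/3378641485 + (-341 - 12)) = √(65257880004487/3378641485 - 353) = √(64065219560282/3378641485) = √216453408552002223498770/3378641485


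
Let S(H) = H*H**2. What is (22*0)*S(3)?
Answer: 0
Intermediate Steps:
S(H) = H**3
(22*0)*S(3) = (22*0)*3**3 = 0*27 = 0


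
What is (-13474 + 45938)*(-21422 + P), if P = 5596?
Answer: -513775264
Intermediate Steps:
(-13474 + 45938)*(-21422 + P) = (-13474 + 45938)*(-21422 + 5596) = 32464*(-15826) = -513775264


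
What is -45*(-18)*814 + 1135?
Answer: 660475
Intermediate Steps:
-45*(-18)*814 + 1135 = 810*814 + 1135 = 659340 + 1135 = 660475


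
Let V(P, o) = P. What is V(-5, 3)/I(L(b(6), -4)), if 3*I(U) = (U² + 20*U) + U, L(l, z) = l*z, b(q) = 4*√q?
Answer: -1/73 - 7*√6/2336 ≈ -0.021039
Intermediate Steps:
I(U) = 7*U + U²/3 (I(U) = ((U² + 20*U) + U)/3 = (U² + 21*U)/3 = 7*U + U²/3)
V(-5, 3)/I(L(b(6), -4)) = -5*(-√6/(32*(21 + (4*√6)*(-4)))) = -5*(-√6/(32*(21 - 16*√6))) = -(-5)*√6/(32*(21 - 16*√6)) = 5*√6/(32*(21 - 16*√6))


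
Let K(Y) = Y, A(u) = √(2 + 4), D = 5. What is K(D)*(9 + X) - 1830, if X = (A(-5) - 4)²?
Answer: -1675 - 40*√6 ≈ -1773.0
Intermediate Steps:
A(u) = √6
X = (-4 + √6)² (X = (√6 - 4)² = (-4 + √6)² ≈ 2.4041)
K(D)*(9 + X) - 1830 = 5*(9 + (4 - √6)²) - 1830 = (45 + 5*(4 - √6)²) - 1830 = -1785 + 5*(4 - √6)²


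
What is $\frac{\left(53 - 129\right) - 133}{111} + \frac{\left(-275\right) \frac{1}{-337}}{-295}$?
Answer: $- \frac{4161652}{2207013} \approx -1.8856$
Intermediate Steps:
$\frac{\left(53 - 129\right) - 133}{111} + \frac{\left(-275\right) \frac{1}{-337}}{-295} = \left(-76 - 133\right) \frac{1}{111} + \left(-275\right) \left(- \frac{1}{337}\right) \left(- \frac{1}{295}\right) = \left(-209\right) \frac{1}{111} + \frac{275}{337} \left(- \frac{1}{295}\right) = - \frac{209}{111} - \frac{55}{19883} = - \frac{4161652}{2207013}$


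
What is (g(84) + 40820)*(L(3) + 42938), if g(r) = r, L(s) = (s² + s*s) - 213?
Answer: 1748359672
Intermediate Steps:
L(s) = -213 + 2*s² (L(s) = (s² + s²) - 213 = 2*s² - 213 = -213 + 2*s²)
(g(84) + 40820)*(L(3) + 42938) = (84 + 40820)*((-213 + 2*3²) + 42938) = 40904*((-213 + 2*9) + 42938) = 40904*((-213 + 18) + 42938) = 40904*(-195 + 42938) = 40904*42743 = 1748359672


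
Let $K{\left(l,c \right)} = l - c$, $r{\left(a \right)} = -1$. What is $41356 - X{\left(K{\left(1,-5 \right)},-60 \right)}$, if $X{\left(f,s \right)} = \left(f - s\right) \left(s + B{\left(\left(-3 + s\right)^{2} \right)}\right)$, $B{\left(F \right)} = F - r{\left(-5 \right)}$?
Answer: $-216704$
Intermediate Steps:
$B{\left(F \right)} = 1 + F$ ($B{\left(F \right)} = F - -1 = F + 1 = 1 + F$)
$X{\left(f,s \right)} = \left(f - s\right) \left(1 + s + \left(-3 + s\right)^{2}\right)$ ($X{\left(f,s \right)} = \left(f - s\right) \left(s + \left(1 + \left(-3 + s\right)^{2}\right)\right) = \left(f - s\right) \left(1 + s + \left(-3 + s\right)^{2}\right)$)
$41356 - X{\left(K{\left(1,-5 \right)},-60 \right)} = 41356 - \left(- \left(-60\right)^{2} + \left(1 - -5\right) \left(-60\right) + \left(1 - -5\right) \left(1 + \left(-3 - 60\right)^{2}\right) - - 60 \left(1 + \left(-3 - 60\right)^{2}\right)\right) = 41356 - \left(\left(-1\right) 3600 + \left(1 + 5\right) \left(-60\right) + \left(1 + 5\right) \left(1 + \left(-63\right)^{2}\right) - - 60 \left(1 + \left(-63\right)^{2}\right)\right) = 41356 - \left(-3600 + 6 \left(-60\right) + 6 \left(1 + 3969\right) - - 60 \left(1 + 3969\right)\right) = 41356 - \left(-3600 - 360 + 6 \cdot 3970 - \left(-60\right) 3970\right) = 41356 - \left(-3600 - 360 + 23820 + 238200\right) = 41356 - 258060 = -216704$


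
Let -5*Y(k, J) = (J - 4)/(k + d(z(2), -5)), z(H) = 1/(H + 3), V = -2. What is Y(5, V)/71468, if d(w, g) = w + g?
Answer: 3/35734 ≈ 8.3954e-5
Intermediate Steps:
z(H) = 1/(3 + H)
d(w, g) = g + w
Y(k, J) = -(-4 + J)/(5*(-24/5 + k)) (Y(k, J) = -(J - 4)/(5*(k + (-5 + 1/(3 + 2)))) = -(-4 + J)/(5*(k + (-5 + 1/5))) = -(-4 + J)/(5*(k - 24/5)) = -(-4 + J)/(5*(-24/5 + k)))
Y(5, V)/71468 = ((4 - 1*(-2))/(-24 + 5*5))/71468 = ((4 + 2)/(-24 + 25))*(1/71468) = (6/1)*(1/71468) = (1*6)*(1/71468) = 6*(1/71468) = 3/35734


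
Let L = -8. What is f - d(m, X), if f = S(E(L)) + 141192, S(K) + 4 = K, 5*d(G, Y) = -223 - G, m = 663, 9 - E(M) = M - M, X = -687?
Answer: 706871/5 ≈ 1.4137e+5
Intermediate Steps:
E(M) = 9 (E(M) = 9 - (M - M) = 9 - 1*0 = 9 + 0 = 9)
d(G, Y) = -223/5 - G/5 (d(G, Y) = (-223 - G)/5 = -223/5 - G/5)
S(K) = -4 + K
f = 141197 (f = (-4 + 9) + 141192 = 5 + 141192 = 141197)
f - d(m, X) = 141197 - (-223/5 - ⅕*663) = 141197 - (-223/5 - 663/5) = 141197 - 1*(-886/5) = 141197 + 886/5 = 706871/5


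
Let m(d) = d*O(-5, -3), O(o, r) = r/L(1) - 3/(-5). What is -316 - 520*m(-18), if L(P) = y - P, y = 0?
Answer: 33380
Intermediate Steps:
L(P) = -P (L(P) = 0 - P = -P)
O(o, r) = ⅗ - r (O(o, r) = r/((-1*1)) - 3/(-5) = r/(-1) - 3*(-⅕) = r*(-1) + ⅗ = -r + ⅗ = ⅗ - r)
m(d) = 18*d/5 (m(d) = d*(⅗ - 1*(-3)) = d*(⅗ + 3) = d*(18/5) = 18*d/5)
-316 - 520*m(-18) = -316 - 1872*(-18) = -316 - 520*(-324/5) = -316 + 33696 = 33380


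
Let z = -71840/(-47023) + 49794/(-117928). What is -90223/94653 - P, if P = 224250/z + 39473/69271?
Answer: -4076794530234631523670958/20097897475737373227 ≈ -2.0285e+5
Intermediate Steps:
z = 3065242129/2772664172 (z = -71840*(-1/47023) + 49794*(-1/117928) = 71840/47023 - 24897/58964 = 3065242129/2772664172 ≈ 1.1055)
P = 43070746547596299017/212332387517959 (P = 224250/(3065242129/2772664172) + 39473/69271 = 224250*(2772664172/3065242129) + 39473*(1/69271) = 621769940571000/3065242129 + 39473/69271 = 43070746547596299017/212332387517959 ≈ 2.0285e+5)
-90223/94653 - P = -90223/94653 - 1*43070746547596299017/212332387517959 = -90223*1/94653 - 43070746547596299017/212332387517959 = -90223/94653 - 43070746547596299017/212332387517959 = -4076794530234631523670958/20097897475737373227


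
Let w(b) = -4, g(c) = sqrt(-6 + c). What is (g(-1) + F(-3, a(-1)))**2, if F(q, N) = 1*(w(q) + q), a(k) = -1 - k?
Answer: (7 - I*sqrt(7))**2 ≈ 42.0 - 37.041*I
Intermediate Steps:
F(q, N) = -4 + q (F(q, N) = 1*(-4 + q) = -4 + q)
(g(-1) + F(-3, a(-1)))**2 = (sqrt(-6 - 1) + (-4 - 3))**2 = (sqrt(-7) - 7)**2 = (I*sqrt(7) - 7)**2 = (-7 + I*sqrt(7))**2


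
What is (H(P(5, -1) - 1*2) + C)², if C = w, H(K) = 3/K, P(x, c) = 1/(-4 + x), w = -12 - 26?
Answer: 1681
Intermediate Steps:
w = -38
C = -38
(H(P(5, -1) - 1*2) + C)² = (3/(1/(-4 + 5) - 1*2) - 38)² = (3/(1/1 - 2) - 38)² = (3/(1 - 2) - 38)² = (3/(-1) - 38)² = (3*(-1) - 38)² = (-3 - 38)² = (-41)² = 1681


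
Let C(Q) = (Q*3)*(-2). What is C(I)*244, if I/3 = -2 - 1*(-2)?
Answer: 0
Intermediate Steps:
I = 0 (I = 3*(-2 - 1*(-2)) = 3*(-2 + 2) = 3*0 = 0)
C(Q) = -6*Q (C(Q) = (3*Q)*(-2) = -6*Q)
C(I)*244 = -6*0*244 = 0*244 = 0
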